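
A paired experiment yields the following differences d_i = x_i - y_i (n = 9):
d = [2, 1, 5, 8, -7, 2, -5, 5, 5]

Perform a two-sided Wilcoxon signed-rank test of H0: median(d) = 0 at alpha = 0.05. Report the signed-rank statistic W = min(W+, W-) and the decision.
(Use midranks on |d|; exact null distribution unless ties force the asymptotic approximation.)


Step 1: Drop any zero differences (none here) and take |d_i|.
|d| = [2, 1, 5, 8, 7, 2, 5, 5, 5]
Step 2: Midrank |d_i| (ties get averaged ranks).
ranks: |2|->2.5, |1|->1, |5|->5.5, |8|->9, |7|->8, |2|->2.5, |5|->5.5, |5|->5.5, |5|->5.5
Step 3: Attach original signs; sum ranks with positive sign and with negative sign.
W+ = 2.5 + 1 + 5.5 + 9 + 2.5 + 5.5 + 5.5 = 31.5
W- = 8 + 5.5 = 13.5
(Check: W+ + W- = 45 should equal n(n+1)/2 = 45.)
Step 4: Test statistic W = min(W+, W-) = 13.5.
Step 5: Ties in |d|, so use the tie-corrected normal approximation.
        E[W] = n(n+1)/4 = 9*10/4 = 22.5.
        Tie groups: |d|=2 (t=2), |d|=5 (t=4); sum(t^3 - t) = 66.
        Var[W] = n(n+1)(2n+1)/24 - sum(t^3-t)/48 = 1710/24 - 66/48 = 69.875.
        z = (W - E[W]) / sqrt(Var[W]) = (13.5 - 22.5) / 8.3591 = -1.0767.
        Two-sided p = 2*Phi(z) = 0.281629.
Step 6: alpha = 0.05. fail to reject H0.

W+ = 31.5, W- = 13.5, W = min = 13.5, p = 0.281629, fail to reject H0.


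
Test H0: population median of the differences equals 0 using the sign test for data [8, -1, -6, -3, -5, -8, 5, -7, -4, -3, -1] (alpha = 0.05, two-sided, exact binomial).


Step 1: Discard zero differences. Original n = 11; n_eff = number of nonzero differences = 11.
Nonzero differences (with sign): +8, -1, -6, -3, -5, -8, +5, -7, -4, -3, -1
Step 2: Count signs: positive = 2, negative = 9.
Step 3: Under H0: P(positive) = 0.5, so the number of positives S ~ Bin(11, 0.5).
Step 4: Two-sided exact p-value = sum of Bin(11,0.5) probabilities at or below the observed probability = 0.065430.
Step 5: alpha = 0.05. fail to reject H0.

n_eff = 11, pos = 2, neg = 9, p = 0.065430, fail to reject H0.


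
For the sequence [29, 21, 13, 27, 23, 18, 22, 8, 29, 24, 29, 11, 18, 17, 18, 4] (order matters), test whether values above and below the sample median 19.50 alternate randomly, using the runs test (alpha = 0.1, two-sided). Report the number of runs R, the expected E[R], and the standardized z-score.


Step 1: Compute median = 19.50; label A = above, B = below.
Labels in order: AABAABABAAABBBBB  (n_A = 8, n_B = 8)
Step 2: Count runs R = 8.
Step 3: Under H0 (random ordering), E[R] = 2*n_A*n_B/(n_A+n_B) + 1 = 2*8*8/16 + 1 = 9.0000.
        Var[R] = 2*n_A*n_B*(2*n_A*n_B - n_A - n_B) / ((n_A+n_B)^2 * (n_A+n_B-1)) = 14336/3840 = 3.7333.
        SD[R] = 1.9322.
Step 4: Continuity-corrected z = (R + 0.5 - E[R]) / SD[R] = (8 + 0.5 - 9.0000) / 1.9322 = -0.2588.
Step 5: Two-sided p-value via normal approximation = 2*(1 - Phi(|z|)) = 0.795809.
Step 6: alpha = 0.1. fail to reject H0.

R = 8, z = -0.2588, p = 0.795809, fail to reject H0.


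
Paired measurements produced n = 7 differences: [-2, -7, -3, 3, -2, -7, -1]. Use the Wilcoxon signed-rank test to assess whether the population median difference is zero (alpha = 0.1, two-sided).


Step 1: Drop any zero differences (none here) and take |d_i|.
|d| = [2, 7, 3, 3, 2, 7, 1]
Step 2: Midrank |d_i| (ties get averaged ranks).
ranks: |2|->2.5, |7|->6.5, |3|->4.5, |3|->4.5, |2|->2.5, |7|->6.5, |1|->1
Step 3: Attach original signs; sum ranks with positive sign and with negative sign.
W+ = 4.5 = 4.5
W- = 2.5 + 6.5 + 4.5 + 2.5 + 6.5 + 1 = 23.5
(Check: W+ + W- = 28 should equal n(n+1)/2 = 28.)
Step 4: Test statistic W = min(W+, W-) = 4.5.
Step 5: Ties in |d|, so use the tie-corrected normal approximation.
        E[W] = n(n+1)/4 = 7*8/4 = 14.
        Tie groups: |d|=2 (t=2), |d|=3 (t=2), |d|=7 (t=2); sum(t^3 - t) = 18.
        Var[W] = n(n+1)(2n+1)/24 - sum(t^3-t)/48 = 840/24 - 18/48 = 34.625.
        z = (W - E[W]) / sqrt(Var[W]) = (4.5 - 14) / 5.8843 = -1.6145.
        Two-sided p = 2*Phi(z) = 0.106427.
Step 6: alpha = 0.1. fail to reject H0.

W+ = 4.5, W- = 23.5, W = min = 4.5, p = 0.106427, fail to reject H0.


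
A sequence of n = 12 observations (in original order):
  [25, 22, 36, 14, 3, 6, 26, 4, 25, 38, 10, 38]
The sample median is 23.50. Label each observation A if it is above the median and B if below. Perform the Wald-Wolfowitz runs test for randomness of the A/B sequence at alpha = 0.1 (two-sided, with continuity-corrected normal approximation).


Step 1: Compute median = 23.50; label A = above, B = below.
Labels in order: ABABBBABAABA  (n_A = 6, n_B = 6)
Step 2: Count runs R = 9.
Step 3: Under H0 (random ordering), E[R] = 2*n_A*n_B/(n_A+n_B) + 1 = 2*6*6/12 + 1 = 7.0000.
        Var[R] = 2*n_A*n_B*(2*n_A*n_B - n_A - n_B) / ((n_A+n_B)^2 * (n_A+n_B-1)) = 4320/1584 = 2.7273.
        SD[R] = 1.6514.
Step 4: Continuity-corrected z = (R - 0.5 - E[R]) / SD[R] = (9 - 0.5 - 7.0000) / 1.6514 = 0.9083.
Step 5: Two-sided p-value via normal approximation = 2*(1 - Phi(|z|)) = 0.363722.
Step 6: alpha = 0.1. fail to reject H0.

R = 9, z = 0.9083, p = 0.363722, fail to reject H0.


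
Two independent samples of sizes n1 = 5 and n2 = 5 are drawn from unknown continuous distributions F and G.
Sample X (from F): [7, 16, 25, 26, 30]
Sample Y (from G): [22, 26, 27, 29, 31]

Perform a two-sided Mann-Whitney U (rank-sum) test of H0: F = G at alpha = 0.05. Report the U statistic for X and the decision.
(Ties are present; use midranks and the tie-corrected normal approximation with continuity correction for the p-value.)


Step 1: Combine and sort all 10 observations; assign midranks.
sorted (value, group): (7,X), (16,X), (22,Y), (25,X), (26,X), (26,Y), (27,Y), (29,Y), (30,X), (31,Y)
ranks: 7->1, 16->2, 22->3, 25->4, 26->5.5, 26->5.5, 27->7, 29->8, 30->9, 31->10
Step 2: Rank sum for X: R1 = 1 + 2 + 4 + 5.5 + 9 = 21.5.
Step 3: U_X = R1 - n1(n1+1)/2 = 21.5 - 5*6/2 = 21.5 - 15 = 6.5.
       U_Y = n1*n2 - U_X = 25 - 6.5 = 18.5.
Step 4: Ties are present, so use the tie-corrected normal approximation (with continuity correction) for the p-value.
Step 5: p-value = 0.249153; compare to alpha = 0.05. fail to reject H0.

U_X = 6.5, p = 0.249153, fail to reject H0 at alpha = 0.05.


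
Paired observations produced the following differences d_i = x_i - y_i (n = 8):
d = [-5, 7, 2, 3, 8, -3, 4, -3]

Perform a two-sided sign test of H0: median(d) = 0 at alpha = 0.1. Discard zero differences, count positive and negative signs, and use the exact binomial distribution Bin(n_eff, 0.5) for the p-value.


Step 1: Discard zero differences. Original n = 8; n_eff = number of nonzero differences = 8.
Nonzero differences (with sign): -5, +7, +2, +3, +8, -3, +4, -3
Step 2: Count signs: positive = 5, negative = 3.
Step 3: Under H0: P(positive) = 0.5, so the number of positives S ~ Bin(8, 0.5).
Step 4: Two-sided exact p-value = sum of Bin(8,0.5) probabilities at or below the observed probability = 0.726562.
Step 5: alpha = 0.1. fail to reject H0.

n_eff = 8, pos = 5, neg = 3, p = 0.726562, fail to reject H0.


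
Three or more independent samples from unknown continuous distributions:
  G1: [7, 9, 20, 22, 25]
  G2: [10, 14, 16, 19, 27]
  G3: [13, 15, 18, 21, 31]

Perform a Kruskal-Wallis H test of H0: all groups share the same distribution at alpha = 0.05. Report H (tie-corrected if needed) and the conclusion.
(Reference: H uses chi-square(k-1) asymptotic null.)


Step 1: Combine all N = 15 observations and assign midranks.
sorted (value, group, rank): (7,G1,1), (9,G1,2), (10,G2,3), (13,G3,4), (14,G2,5), (15,G3,6), (16,G2,7), (18,G3,8), (19,G2,9), (20,G1,10), (21,G3,11), (22,G1,12), (25,G1,13), (27,G2,14), (31,G3,15)
Step 2: Sum ranks within each group.
R_1 = 38 (n_1 = 5)
R_2 = 38 (n_2 = 5)
R_3 = 44 (n_3 = 5)
Step 3: H = 12/(N(N+1)) * sum(R_i^2/n_i) - 3(N+1)
     = 12/(15*16) * (38^2/5 + 38^2/5 + 44^2/5) - 3*16
     = 0.050000 * 964.8 - 48
     = 0.240000.
Step 4: No ties, so H is used without correction.
Step 5: Under H0, H ~ chi^2(2); p-value = 0.886920.
Step 6: alpha = 0.05. fail to reject H0.

H = 0.2400, df = 2, p = 0.886920, fail to reject H0.


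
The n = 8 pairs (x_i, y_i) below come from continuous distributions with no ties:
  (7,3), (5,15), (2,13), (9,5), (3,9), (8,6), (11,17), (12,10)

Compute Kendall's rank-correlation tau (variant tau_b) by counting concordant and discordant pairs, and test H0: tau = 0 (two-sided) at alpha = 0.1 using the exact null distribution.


Step 1: Enumerate the 28 unordered pairs (i,j) with i<j and classify each by sign(x_j-x_i) * sign(y_j-y_i).
  (1,2):dx=-2,dy=+12->D; (1,3):dx=-5,dy=+10->D; (1,4):dx=+2,dy=+2->C; (1,5):dx=-4,dy=+6->D
  (1,6):dx=+1,dy=+3->C; (1,7):dx=+4,dy=+14->C; (1,8):dx=+5,dy=+7->C; (2,3):dx=-3,dy=-2->C
  (2,4):dx=+4,dy=-10->D; (2,5):dx=-2,dy=-6->C; (2,6):dx=+3,dy=-9->D; (2,7):dx=+6,dy=+2->C
  (2,8):dx=+7,dy=-5->D; (3,4):dx=+7,dy=-8->D; (3,5):dx=+1,dy=-4->D; (3,6):dx=+6,dy=-7->D
  (3,7):dx=+9,dy=+4->C; (3,8):dx=+10,dy=-3->D; (4,5):dx=-6,dy=+4->D; (4,6):dx=-1,dy=+1->D
  (4,7):dx=+2,dy=+12->C; (4,8):dx=+3,dy=+5->C; (5,6):dx=+5,dy=-3->D; (5,7):dx=+8,dy=+8->C
  (5,8):dx=+9,dy=+1->C; (6,7):dx=+3,dy=+11->C; (6,8):dx=+4,dy=+4->C; (7,8):dx=+1,dy=-7->D
Step 2: C = 14, D = 14, total pairs = 28.
Step 3: tau = (C - D)/(n(n-1)/2) = (14 - 14)/28 = 0.000000.
Step 4: Exact two-sided p-value (enumerate n! = 40320 permutations of y under H0): p = 1.000000.
Step 5: alpha = 0.1. fail to reject H0.

tau_b = 0.0000 (C=14, D=14), p = 1.000000, fail to reject H0.


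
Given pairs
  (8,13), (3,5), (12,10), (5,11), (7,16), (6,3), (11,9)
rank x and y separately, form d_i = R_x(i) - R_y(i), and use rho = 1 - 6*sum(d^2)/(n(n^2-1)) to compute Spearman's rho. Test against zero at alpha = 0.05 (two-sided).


Step 1: Rank x and y separately (midranks; no ties here).
rank(x): 8->5, 3->1, 12->7, 5->2, 7->4, 6->3, 11->6
rank(y): 13->6, 5->2, 10->4, 11->5, 16->7, 3->1, 9->3
Step 2: d_i = R_x(i) - R_y(i); compute d_i^2.
  (5-6)^2=1, (1-2)^2=1, (7-4)^2=9, (2-5)^2=9, (4-7)^2=9, (3-1)^2=4, (6-3)^2=9
sum(d^2) = 42.
Step 3: rho = 1 - 6*42 / (7*(7^2 - 1)) = 1 - 252/336 = 0.250000.
Step 4: Under H0, t = rho * sqrt((n-2)/(1-rho^2)) = 0.5774 ~ t(5).
Step 5: Two-sided p-value from the t-distribution with 5 df = 0.588724.
Step 6: alpha = 0.05. fail to reject H0.

rho = 0.2500, p = 0.588724, fail to reject H0 at alpha = 0.05.


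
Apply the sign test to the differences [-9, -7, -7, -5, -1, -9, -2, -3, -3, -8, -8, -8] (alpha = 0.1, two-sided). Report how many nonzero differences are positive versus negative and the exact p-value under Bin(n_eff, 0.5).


Step 1: Discard zero differences. Original n = 12; n_eff = number of nonzero differences = 12.
Nonzero differences (with sign): -9, -7, -7, -5, -1, -9, -2, -3, -3, -8, -8, -8
Step 2: Count signs: positive = 0, negative = 12.
Step 3: Under H0: P(positive) = 0.5, so the number of positives S ~ Bin(12, 0.5).
Step 4: Two-sided exact p-value = sum of Bin(12,0.5) probabilities at or below the observed probability = 0.000488.
Step 5: alpha = 0.1. reject H0.

n_eff = 12, pos = 0, neg = 12, p = 0.000488, reject H0.


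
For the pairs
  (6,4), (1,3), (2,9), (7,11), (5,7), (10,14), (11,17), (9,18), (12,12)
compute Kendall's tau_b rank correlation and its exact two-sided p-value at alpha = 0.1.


Step 1: Enumerate the 36 unordered pairs (i,j) with i<j and classify each by sign(x_j-x_i) * sign(y_j-y_i).
  (1,2):dx=-5,dy=-1->C; (1,3):dx=-4,dy=+5->D; (1,4):dx=+1,dy=+7->C; (1,5):dx=-1,dy=+3->D
  (1,6):dx=+4,dy=+10->C; (1,7):dx=+5,dy=+13->C; (1,8):dx=+3,dy=+14->C; (1,9):dx=+6,dy=+8->C
  (2,3):dx=+1,dy=+6->C; (2,4):dx=+6,dy=+8->C; (2,5):dx=+4,dy=+4->C; (2,6):dx=+9,dy=+11->C
  (2,7):dx=+10,dy=+14->C; (2,8):dx=+8,dy=+15->C; (2,9):dx=+11,dy=+9->C; (3,4):dx=+5,dy=+2->C
  (3,5):dx=+3,dy=-2->D; (3,6):dx=+8,dy=+5->C; (3,7):dx=+9,dy=+8->C; (3,8):dx=+7,dy=+9->C
  (3,9):dx=+10,dy=+3->C; (4,5):dx=-2,dy=-4->C; (4,6):dx=+3,dy=+3->C; (4,7):dx=+4,dy=+6->C
  (4,8):dx=+2,dy=+7->C; (4,9):dx=+5,dy=+1->C; (5,6):dx=+5,dy=+7->C; (5,7):dx=+6,dy=+10->C
  (5,8):dx=+4,dy=+11->C; (5,9):dx=+7,dy=+5->C; (6,7):dx=+1,dy=+3->C; (6,8):dx=-1,dy=+4->D
  (6,9):dx=+2,dy=-2->D; (7,8):dx=-2,dy=+1->D; (7,9):dx=+1,dy=-5->D; (8,9):dx=+3,dy=-6->D
Step 2: C = 28, D = 8, total pairs = 36.
Step 3: tau = (C - D)/(n(n-1)/2) = (28 - 8)/36 = 0.555556.
Step 4: Exact two-sided p-value (enumerate n! = 362880 permutations of y under H0): p = 0.044615.
Step 5: alpha = 0.1. reject H0.

tau_b = 0.5556 (C=28, D=8), p = 0.044615, reject H0.


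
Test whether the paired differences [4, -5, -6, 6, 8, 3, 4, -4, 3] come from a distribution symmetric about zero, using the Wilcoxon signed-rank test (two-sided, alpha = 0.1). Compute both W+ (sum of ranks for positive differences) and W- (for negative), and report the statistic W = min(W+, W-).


Step 1: Drop any zero differences (none here) and take |d_i|.
|d| = [4, 5, 6, 6, 8, 3, 4, 4, 3]
Step 2: Midrank |d_i| (ties get averaged ranks).
ranks: |4|->4, |5|->6, |6|->7.5, |6|->7.5, |8|->9, |3|->1.5, |4|->4, |4|->4, |3|->1.5
Step 3: Attach original signs; sum ranks with positive sign and with negative sign.
W+ = 4 + 7.5 + 9 + 1.5 + 4 + 1.5 = 27.5
W- = 6 + 7.5 + 4 = 17.5
(Check: W+ + W- = 45 should equal n(n+1)/2 = 45.)
Step 4: Test statistic W = min(W+, W-) = 17.5.
Step 5: Ties in |d|, so use the tie-corrected normal approximation.
        E[W] = n(n+1)/4 = 9*10/4 = 22.5.
        Tie groups: |d|=3 (t=2), |d|=4 (t=3), |d|=6 (t=2); sum(t^3 - t) = 36.
        Var[W] = n(n+1)(2n+1)/24 - sum(t^3-t)/48 = 1710/24 - 36/48 = 70.5.
        z = (W - E[W]) / sqrt(Var[W]) = (17.5 - 22.5) / 8.3964 = -0.5955.
        Two-sided p = 2*Phi(z) = 0.551515.
Step 6: alpha = 0.1. fail to reject H0.

W+ = 27.5, W- = 17.5, W = min = 17.5, p = 0.551515, fail to reject H0.


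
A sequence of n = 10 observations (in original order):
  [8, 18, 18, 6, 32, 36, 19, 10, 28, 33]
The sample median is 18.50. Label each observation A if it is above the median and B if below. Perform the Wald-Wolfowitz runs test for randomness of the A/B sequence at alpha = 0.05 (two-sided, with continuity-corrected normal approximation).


Step 1: Compute median = 18.50; label A = above, B = below.
Labels in order: BBBBAAABAA  (n_A = 5, n_B = 5)
Step 2: Count runs R = 4.
Step 3: Under H0 (random ordering), E[R] = 2*n_A*n_B/(n_A+n_B) + 1 = 2*5*5/10 + 1 = 6.0000.
        Var[R] = 2*n_A*n_B*(2*n_A*n_B - n_A - n_B) / ((n_A+n_B)^2 * (n_A+n_B-1)) = 2000/900 = 2.2222.
        SD[R] = 1.4907.
Step 4: Continuity-corrected z = (R + 0.5 - E[R]) / SD[R] = (4 + 0.5 - 6.0000) / 1.4907 = -1.0062.
Step 5: Two-sided p-value via normal approximation = 2*(1 - Phi(|z|)) = 0.314305.
Step 6: alpha = 0.05. fail to reject H0.

R = 4, z = -1.0062, p = 0.314305, fail to reject H0.


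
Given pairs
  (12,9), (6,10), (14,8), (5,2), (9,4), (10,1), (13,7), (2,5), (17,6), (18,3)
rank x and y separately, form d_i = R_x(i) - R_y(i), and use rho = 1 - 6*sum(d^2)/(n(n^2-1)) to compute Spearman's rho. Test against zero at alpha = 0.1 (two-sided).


Step 1: Rank x and y separately (midranks; no ties here).
rank(x): 12->6, 6->3, 14->8, 5->2, 9->4, 10->5, 13->7, 2->1, 17->9, 18->10
rank(y): 9->9, 10->10, 8->8, 2->2, 4->4, 1->1, 7->7, 5->5, 6->6, 3->3
Step 2: d_i = R_x(i) - R_y(i); compute d_i^2.
  (6-9)^2=9, (3-10)^2=49, (8-8)^2=0, (2-2)^2=0, (4-4)^2=0, (5-1)^2=16, (7-7)^2=0, (1-5)^2=16, (9-6)^2=9, (10-3)^2=49
sum(d^2) = 148.
Step 3: rho = 1 - 6*148 / (10*(10^2 - 1)) = 1 - 888/990 = 0.103030.
Step 4: Under H0, t = rho * sqrt((n-2)/(1-rho^2)) = 0.2930 ~ t(8).
Step 5: Two-sided p-value from the t-distribution with 8 df = 0.776998.
Step 6: alpha = 0.1. fail to reject H0.

rho = 0.1030, p = 0.776998, fail to reject H0 at alpha = 0.1.


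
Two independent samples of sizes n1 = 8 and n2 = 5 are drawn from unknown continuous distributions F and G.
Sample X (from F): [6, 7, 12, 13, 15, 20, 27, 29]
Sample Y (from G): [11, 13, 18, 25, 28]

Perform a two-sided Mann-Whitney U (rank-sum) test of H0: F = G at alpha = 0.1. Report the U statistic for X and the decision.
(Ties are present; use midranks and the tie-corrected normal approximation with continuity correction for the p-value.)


Step 1: Combine and sort all 13 observations; assign midranks.
sorted (value, group): (6,X), (7,X), (11,Y), (12,X), (13,X), (13,Y), (15,X), (18,Y), (20,X), (25,Y), (27,X), (28,Y), (29,X)
ranks: 6->1, 7->2, 11->3, 12->4, 13->5.5, 13->5.5, 15->7, 18->8, 20->9, 25->10, 27->11, 28->12, 29->13
Step 2: Rank sum for X: R1 = 1 + 2 + 4 + 5.5 + 7 + 9 + 11 + 13 = 52.5.
Step 3: U_X = R1 - n1(n1+1)/2 = 52.5 - 8*9/2 = 52.5 - 36 = 16.5.
       U_Y = n1*n2 - U_X = 40 - 16.5 = 23.5.
Step 4: Ties are present, so use the tie-corrected normal approximation (with continuity correction) for the p-value.
Step 5: p-value = 0.660111; compare to alpha = 0.1. fail to reject H0.

U_X = 16.5, p = 0.660111, fail to reject H0 at alpha = 0.1.


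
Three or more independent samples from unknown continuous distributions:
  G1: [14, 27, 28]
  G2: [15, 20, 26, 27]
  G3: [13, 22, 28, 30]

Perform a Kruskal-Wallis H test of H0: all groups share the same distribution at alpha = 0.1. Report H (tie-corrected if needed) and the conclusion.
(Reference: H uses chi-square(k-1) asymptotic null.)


Step 1: Combine all N = 11 observations and assign midranks.
sorted (value, group, rank): (13,G3,1), (14,G1,2), (15,G2,3), (20,G2,4), (22,G3,5), (26,G2,6), (27,G1,7.5), (27,G2,7.5), (28,G1,9.5), (28,G3,9.5), (30,G3,11)
Step 2: Sum ranks within each group.
R_1 = 19 (n_1 = 3)
R_2 = 20.5 (n_2 = 4)
R_3 = 26.5 (n_3 = 4)
Step 3: H = 12/(N(N+1)) * sum(R_i^2/n_i) - 3(N+1)
     = 12/(11*12) * (19^2/3 + 20.5^2/4 + 26.5^2/4) - 3*12
     = 0.090909 * 400.958 - 36
     = 0.450758.
Step 4: Ties present; correction factor C = 1 - 12/(11^3 - 11) = 0.990909. Corrected H = 0.450758 / 0.990909 = 0.454893.
Step 5: Under H0, H ~ chi^2(2); p-value = 0.796565.
Step 6: alpha = 0.1. fail to reject H0.

H = 0.4549, df = 2, p = 0.796565, fail to reject H0.


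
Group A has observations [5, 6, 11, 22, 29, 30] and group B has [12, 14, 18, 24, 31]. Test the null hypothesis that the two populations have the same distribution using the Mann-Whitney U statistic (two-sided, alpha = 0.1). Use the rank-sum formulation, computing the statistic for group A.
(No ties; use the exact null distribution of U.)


Step 1: Combine and sort all 11 observations; assign midranks.
sorted (value, group): (5,X), (6,X), (11,X), (12,Y), (14,Y), (18,Y), (22,X), (24,Y), (29,X), (30,X), (31,Y)
ranks: 5->1, 6->2, 11->3, 12->4, 14->5, 18->6, 22->7, 24->8, 29->9, 30->10, 31->11
Step 2: Rank sum for X: R1 = 1 + 2 + 3 + 7 + 9 + 10 = 32.
Step 3: U_X = R1 - n1(n1+1)/2 = 32 - 6*7/2 = 32 - 21 = 11.
       U_Y = n1*n2 - U_X = 30 - 11 = 19.
Step 4: No ties, so the exact null distribution of U (based on enumerating the C(11,6) = 462 equally likely rank assignments) gives the two-sided p-value.
Step 5: p-value = 0.536797; compare to alpha = 0.1. fail to reject H0.

U_X = 11, p = 0.536797, fail to reject H0 at alpha = 0.1.


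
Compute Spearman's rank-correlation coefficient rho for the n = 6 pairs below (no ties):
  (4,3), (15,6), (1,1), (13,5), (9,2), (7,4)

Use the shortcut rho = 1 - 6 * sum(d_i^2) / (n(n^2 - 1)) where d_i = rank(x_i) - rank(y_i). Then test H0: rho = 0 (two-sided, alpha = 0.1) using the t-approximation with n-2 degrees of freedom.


Step 1: Rank x and y separately (midranks; no ties here).
rank(x): 4->2, 15->6, 1->1, 13->5, 9->4, 7->3
rank(y): 3->3, 6->6, 1->1, 5->5, 2->2, 4->4
Step 2: d_i = R_x(i) - R_y(i); compute d_i^2.
  (2-3)^2=1, (6-6)^2=0, (1-1)^2=0, (5-5)^2=0, (4-2)^2=4, (3-4)^2=1
sum(d^2) = 6.
Step 3: rho = 1 - 6*6 / (6*(6^2 - 1)) = 1 - 36/210 = 0.828571.
Step 4: Under H0, t = rho * sqrt((n-2)/(1-rho^2)) = 2.9598 ~ t(4).
Step 5: Two-sided p-value from the t-distribution with 4 df = 0.041563.
Step 6: alpha = 0.1. reject H0.

rho = 0.8286, p = 0.041563, reject H0 at alpha = 0.1.


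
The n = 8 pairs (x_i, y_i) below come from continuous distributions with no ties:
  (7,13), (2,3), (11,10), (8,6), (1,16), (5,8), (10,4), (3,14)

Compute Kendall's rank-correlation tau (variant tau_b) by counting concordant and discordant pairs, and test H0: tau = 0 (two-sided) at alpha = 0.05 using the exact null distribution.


Step 1: Enumerate the 28 unordered pairs (i,j) with i<j and classify each by sign(x_j-x_i) * sign(y_j-y_i).
  (1,2):dx=-5,dy=-10->C; (1,3):dx=+4,dy=-3->D; (1,4):dx=+1,dy=-7->D; (1,5):dx=-6,dy=+3->D
  (1,6):dx=-2,dy=-5->C; (1,7):dx=+3,dy=-9->D; (1,8):dx=-4,dy=+1->D; (2,3):dx=+9,dy=+7->C
  (2,4):dx=+6,dy=+3->C; (2,5):dx=-1,dy=+13->D; (2,6):dx=+3,dy=+5->C; (2,7):dx=+8,dy=+1->C
  (2,8):dx=+1,dy=+11->C; (3,4):dx=-3,dy=-4->C; (3,5):dx=-10,dy=+6->D; (3,6):dx=-6,dy=-2->C
  (3,7):dx=-1,dy=-6->C; (3,8):dx=-8,dy=+4->D; (4,5):dx=-7,dy=+10->D; (4,6):dx=-3,dy=+2->D
  (4,7):dx=+2,dy=-2->D; (4,8):dx=-5,dy=+8->D; (5,6):dx=+4,dy=-8->D; (5,7):dx=+9,dy=-12->D
  (5,8):dx=+2,dy=-2->D; (6,7):dx=+5,dy=-4->D; (6,8):dx=-2,dy=+6->D; (7,8):dx=-7,dy=+10->D
Step 2: C = 10, D = 18, total pairs = 28.
Step 3: tau = (C - D)/(n(n-1)/2) = (10 - 18)/28 = -0.285714.
Step 4: Exact two-sided p-value (enumerate n! = 40320 permutations of y under H0): p = 0.398760.
Step 5: alpha = 0.05. fail to reject H0.

tau_b = -0.2857 (C=10, D=18), p = 0.398760, fail to reject H0.


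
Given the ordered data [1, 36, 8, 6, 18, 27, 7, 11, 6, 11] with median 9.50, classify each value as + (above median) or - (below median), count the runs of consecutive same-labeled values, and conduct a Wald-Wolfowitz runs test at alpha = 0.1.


Step 1: Compute median = 9.50; label A = above, B = below.
Labels in order: BABBAABABA  (n_A = 5, n_B = 5)
Step 2: Count runs R = 8.
Step 3: Under H0 (random ordering), E[R] = 2*n_A*n_B/(n_A+n_B) + 1 = 2*5*5/10 + 1 = 6.0000.
        Var[R] = 2*n_A*n_B*(2*n_A*n_B - n_A - n_B) / ((n_A+n_B)^2 * (n_A+n_B-1)) = 2000/900 = 2.2222.
        SD[R] = 1.4907.
Step 4: Continuity-corrected z = (R - 0.5 - E[R]) / SD[R] = (8 - 0.5 - 6.0000) / 1.4907 = 1.0062.
Step 5: Two-sided p-value via normal approximation = 2*(1 - Phi(|z|)) = 0.314305.
Step 6: alpha = 0.1. fail to reject H0.

R = 8, z = 1.0062, p = 0.314305, fail to reject H0.


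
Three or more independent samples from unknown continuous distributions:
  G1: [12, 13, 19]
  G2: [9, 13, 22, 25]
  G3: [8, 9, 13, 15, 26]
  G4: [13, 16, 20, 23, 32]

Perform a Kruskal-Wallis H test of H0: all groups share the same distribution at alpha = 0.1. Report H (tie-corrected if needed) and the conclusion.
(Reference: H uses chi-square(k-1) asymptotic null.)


Step 1: Combine all N = 17 observations and assign midranks.
sorted (value, group, rank): (8,G3,1), (9,G2,2.5), (9,G3,2.5), (12,G1,4), (13,G1,6.5), (13,G2,6.5), (13,G3,6.5), (13,G4,6.5), (15,G3,9), (16,G4,10), (19,G1,11), (20,G4,12), (22,G2,13), (23,G4,14), (25,G2,15), (26,G3,16), (32,G4,17)
Step 2: Sum ranks within each group.
R_1 = 21.5 (n_1 = 3)
R_2 = 37 (n_2 = 4)
R_3 = 35 (n_3 = 5)
R_4 = 59.5 (n_4 = 5)
Step 3: H = 12/(N(N+1)) * sum(R_i^2/n_i) - 3(N+1)
     = 12/(17*18) * (21.5^2/3 + 37^2/4 + 35^2/5 + 59.5^2/5) - 3*18
     = 0.039216 * 1449.38 - 54
     = 2.838562.
Step 4: Ties present; correction factor C = 1 - 66/(17^3 - 17) = 0.986520. Corrected H = 2.838562 / 0.986520 = 2.877350.
Step 5: Under H0, H ~ chi^2(3); p-value = 0.410925.
Step 6: alpha = 0.1. fail to reject H0.

H = 2.8773, df = 3, p = 0.410925, fail to reject H0.


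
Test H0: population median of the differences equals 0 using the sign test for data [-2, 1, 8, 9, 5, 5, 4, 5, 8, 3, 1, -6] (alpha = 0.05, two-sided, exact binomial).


Step 1: Discard zero differences. Original n = 12; n_eff = number of nonzero differences = 12.
Nonzero differences (with sign): -2, +1, +8, +9, +5, +5, +4, +5, +8, +3, +1, -6
Step 2: Count signs: positive = 10, negative = 2.
Step 3: Under H0: P(positive) = 0.5, so the number of positives S ~ Bin(12, 0.5).
Step 4: Two-sided exact p-value = sum of Bin(12,0.5) probabilities at or below the observed probability = 0.038574.
Step 5: alpha = 0.05. reject H0.

n_eff = 12, pos = 10, neg = 2, p = 0.038574, reject H0.


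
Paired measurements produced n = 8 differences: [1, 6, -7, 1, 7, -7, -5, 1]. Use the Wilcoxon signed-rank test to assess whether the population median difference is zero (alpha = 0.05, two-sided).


Step 1: Drop any zero differences (none here) and take |d_i|.
|d| = [1, 6, 7, 1, 7, 7, 5, 1]
Step 2: Midrank |d_i| (ties get averaged ranks).
ranks: |1|->2, |6|->5, |7|->7, |1|->2, |7|->7, |7|->7, |5|->4, |1|->2
Step 3: Attach original signs; sum ranks with positive sign and with negative sign.
W+ = 2 + 5 + 2 + 7 + 2 = 18
W- = 7 + 7 + 4 = 18
(Check: W+ + W- = 36 should equal n(n+1)/2 = 36.)
Step 4: Test statistic W = min(W+, W-) = 18.
Step 5: Ties in |d|, so use the tie-corrected normal approximation.
        E[W] = n(n+1)/4 = 8*9/4 = 18.
        Tie groups: |d|=1 (t=3), |d|=7 (t=3); sum(t^3 - t) = 48.
        Var[W] = n(n+1)(2n+1)/24 - sum(t^3-t)/48 = 1224/24 - 48/48 = 50.
        z = (W - E[W]) / sqrt(Var[W]) = (18 - 18) / 7.0711 = 0.0000.
        Two-sided p = 2*Phi(z) = 1.000000.
Step 6: alpha = 0.05. fail to reject H0.

W+ = 18, W- = 18, W = min = 18, p = 1.000000, fail to reject H0.


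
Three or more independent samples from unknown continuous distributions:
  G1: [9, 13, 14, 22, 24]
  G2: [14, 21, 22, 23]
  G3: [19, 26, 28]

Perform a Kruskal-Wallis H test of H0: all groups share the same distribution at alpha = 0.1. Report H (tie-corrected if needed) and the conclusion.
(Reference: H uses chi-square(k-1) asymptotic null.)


Step 1: Combine all N = 12 observations and assign midranks.
sorted (value, group, rank): (9,G1,1), (13,G1,2), (14,G1,3.5), (14,G2,3.5), (19,G3,5), (21,G2,6), (22,G1,7.5), (22,G2,7.5), (23,G2,9), (24,G1,10), (26,G3,11), (28,G3,12)
Step 2: Sum ranks within each group.
R_1 = 24 (n_1 = 5)
R_2 = 26 (n_2 = 4)
R_3 = 28 (n_3 = 3)
Step 3: H = 12/(N(N+1)) * sum(R_i^2/n_i) - 3(N+1)
     = 12/(12*13) * (24^2/5 + 26^2/4 + 28^2/3) - 3*13
     = 0.076923 * 545.533 - 39
     = 2.964103.
Step 4: Ties present; correction factor C = 1 - 12/(12^3 - 12) = 0.993007. Corrected H = 2.964103 / 0.993007 = 2.984977.
Step 5: Under H0, H ~ chi^2(2); p-value = 0.224813.
Step 6: alpha = 0.1. fail to reject H0.

H = 2.9850, df = 2, p = 0.224813, fail to reject H0.


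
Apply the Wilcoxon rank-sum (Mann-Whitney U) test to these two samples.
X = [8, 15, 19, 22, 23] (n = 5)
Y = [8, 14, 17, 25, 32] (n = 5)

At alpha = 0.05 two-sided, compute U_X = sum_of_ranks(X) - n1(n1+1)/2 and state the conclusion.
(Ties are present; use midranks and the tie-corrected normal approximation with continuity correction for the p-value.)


Step 1: Combine and sort all 10 observations; assign midranks.
sorted (value, group): (8,X), (8,Y), (14,Y), (15,X), (17,Y), (19,X), (22,X), (23,X), (25,Y), (32,Y)
ranks: 8->1.5, 8->1.5, 14->3, 15->4, 17->5, 19->6, 22->7, 23->8, 25->9, 32->10
Step 2: Rank sum for X: R1 = 1.5 + 4 + 6 + 7 + 8 = 26.5.
Step 3: U_X = R1 - n1(n1+1)/2 = 26.5 - 5*6/2 = 26.5 - 15 = 11.5.
       U_Y = n1*n2 - U_X = 25 - 11.5 = 13.5.
Step 4: Ties are present, so use the tie-corrected normal approximation (with continuity correction) for the p-value.
Step 5: p-value = 0.916563; compare to alpha = 0.05. fail to reject H0.

U_X = 11.5, p = 0.916563, fail to reject H0 at alpha = 0.05.


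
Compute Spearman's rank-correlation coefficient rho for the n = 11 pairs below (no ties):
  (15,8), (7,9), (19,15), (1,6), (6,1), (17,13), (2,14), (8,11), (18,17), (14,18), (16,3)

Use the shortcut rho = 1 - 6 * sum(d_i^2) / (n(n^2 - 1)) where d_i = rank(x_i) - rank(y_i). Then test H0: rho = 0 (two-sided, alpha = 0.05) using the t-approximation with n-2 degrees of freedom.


Step 1: Rank x and y separately (midranks; no ties here).
rank(x): 15->7, 7->4, 19->11, 1->1, 6->3, 17->9, 2->2, 8->5, 18->10, 14->6, 16->8
rank(y): 8->4, 9->5, 15->9, 6->3, 1->1, 13->7, 14->8, 11->6, 17->10, 18->11, 3->2
Step 2: d_i = R_x(i) - R_y(i); compute d_i^2.
  (7-4)^2=9, (4-5)^2=1, (11-9)^2=4, (1-3)^2=4, (3-1)^2=4, (9-7)^2=4, (2-8)^2=36, (5-6)^2=1, (10-10)^2=0, (6-11)^2=25, (8-2)^2=36
sum(d^2) = 124.
Step 3: rho = 1 - 6*124 / (11*(11^2 - 1)) = 1 - 744/1320 = 0.436364.
Step 4: Under H0, t = rho * sqrt((n-2)/(1-rho^2)) = 1.4549 ~ t(9).
Step 5: Two-sided p-value from the t-distribution with 9 df = 0.179665.
Step 6: alpha = 0.05. fail to reject H0.

rho = 0.4364, p = 0.179665, fail to reject H0 at alpha = 0.05.


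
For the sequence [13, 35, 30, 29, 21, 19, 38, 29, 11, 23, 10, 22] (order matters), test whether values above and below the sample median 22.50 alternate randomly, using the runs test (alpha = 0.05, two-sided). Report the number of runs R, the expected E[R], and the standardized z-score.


Step 1: Compute median = 22.50; label A = above, B = below.
Labels in order: BAAABBAABABB  (n_A = 6, n_B = 6)
Step 2: Count runs R = 7.
Step 3: Under H0 (random ordering), E[R] = 2*n_A*n_B/(n_A+n_B) + 1 = 2*6*6/12 + 1 = 7.0000.
        Var[R] = 2*n_A*n_B*(2*n_A*n_B - n_A - n_B) / ((n_A+n_B)^2 * (n_A+n_B-1)) = 4320/1584 = 2.7273.
        SD[R] = 1.6514.
Step 4: R = E[R], so z = 0 with no continuity correction.
Step 5: Two-sided p-value via normal approximation = 2*(1 - Phi(|z|)) = 1.000000.
Step 6: alpha = 0.05. fail to reject H0.

R = 7, z = 0.0000, p = 1.000000, fail to reject H0.


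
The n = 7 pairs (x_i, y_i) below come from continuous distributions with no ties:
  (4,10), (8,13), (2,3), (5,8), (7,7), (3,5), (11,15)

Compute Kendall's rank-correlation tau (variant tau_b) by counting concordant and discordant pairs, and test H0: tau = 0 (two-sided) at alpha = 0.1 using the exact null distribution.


Step 1: Enumerate the 21 unordered pairs (i,j) with i<j and classify each by sign(x_j-x_i) * sign(y_j-y_i).
  (1,2):dx=+4,dy=+3->C; (1,3):dx=-2,dy=-7->C; (1,4):dx=+1,dy=-2->D; (1,5):dx=+3,dy=-3->D
  (1,6):dx=-1,dy=-5->C; (1,7):dx=+7,dy=+5->C; (2,3):dx=-6,dy=-10->C; (2,4):dx=-3,dy=-5->C
  (2,5):dx=-1,dy=-6->C; (2,6):dx=-5,dy=-8->C; (2,7):dx=+3,dy=+2->C; (3,4):dx=+3,dy=+5->C
  (3,5):dx=+5,dy=+4->C; (3,6):dx=+1,dy=+2->C; (3,7):dx=+9,dy=+12->C; (4,5):dx=+2,dy=-1->D
  (4,6):dx=-2,dy=-3->C; (4,7):dx=+6,dy=+7->C; (5,6):dx=-4,dy=-2->C; (5,7):dx=+4,dy=+8->C
  (6,7):dx=+8,dy=+10->C
Step 2: C = 18, D = 3, total pairs = 21.
Step 3: tau = (C - D)/(n(n-1)/2) = (18 - 3)/21 = 0.714286.
Step 4: Exact two-sided p-value (enumerate n! = 5040 permutations of y under H0): p = 0.030159.
Step 5: alpha = 0.1. reject H0.

tau_b = 0.7143 (C=18, D=3), p = 0.030159, reject H0.


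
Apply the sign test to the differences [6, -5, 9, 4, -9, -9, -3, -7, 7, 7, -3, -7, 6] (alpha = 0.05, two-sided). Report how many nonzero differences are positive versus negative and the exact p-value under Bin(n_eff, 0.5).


Step 1: Discard zero differences. Original n = 13; n_eff = number of nonzero differences = 13.
Nonzero differences (with sign): +6, -5, +9, +4, -9, -9, -3, -7, +7, +7, -3, -7, +6
Step 2: Count signs: positive = 6, negative = 7.
Step 3: Under H0: P(positive) = 0.5, so the number of positives S ~ Bin(13, 0.5).
Step 4: Two-sided exact p-value = sum of Bin(13,0.5) probabilities at or below the observed probability = 1.000000.
Step 5: alpha = 0.05. fail to reject H0.

n_eff = 13, pos = 6, neg = 7, p = 1.000000, fail to reject H0.


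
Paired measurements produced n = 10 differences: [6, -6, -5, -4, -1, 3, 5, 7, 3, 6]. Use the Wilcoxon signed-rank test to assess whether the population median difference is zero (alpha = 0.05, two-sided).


Step 1: Drop any zero differences (none here) and take |d_i|.
|d| = [6, 6, 5, 4, 1, 3, 5, 7, 3, 6]
Step 2: Midrank |d_i| (ties get averaged ranks).
ranks: |6|->8, |6|->8, |5|->5.5, |4|->4, |1|->1, |3|->2.5, |5|->5.5, |7|->10, |3|->2.5, |6|->8
Step 3: Attach original signs; sum ranks with positive sign and with negative sign.
W+ = 8 + 2.5 + 5.5 + 10 + 2.5 + 8 = 36.5
W- = 8 + 5.5 + 4 + 1 = 18.5
(Check: W+ + W- = 55 should equal n(n+1)/2 = 55.)
Step 4: Test statistic W = min(W+, W-) = 18.5.
Step 5: Ties in |d|, so use the tie-corrected normal approximation.
        E[W] = n(n+1)/4 = 10*11/4 = 27.5.
        Tie groups: |d|=3 (t=2), |d|=5 (t=2), |d|=6 (t=3); sum(t^3 - t) = 36.
        Var[W] = n(n+1)(2n+1)/24 - sum(t^3-t)/48 = 2310/24 - 36/48 = 95.5.
        z = (W - E[W]) / sqrt(Var[W]) = (18.5 - 27.5) / 9.7724 = -0.9210.
        Two-sided p = 2*Phi(z) = 0.357071.
Step 6: alpha = 0.05. fail to reject H0.

W+ = 36.5, W- = 18.5, W = min = 18.5, p = 0.357071, fail to reject H0.


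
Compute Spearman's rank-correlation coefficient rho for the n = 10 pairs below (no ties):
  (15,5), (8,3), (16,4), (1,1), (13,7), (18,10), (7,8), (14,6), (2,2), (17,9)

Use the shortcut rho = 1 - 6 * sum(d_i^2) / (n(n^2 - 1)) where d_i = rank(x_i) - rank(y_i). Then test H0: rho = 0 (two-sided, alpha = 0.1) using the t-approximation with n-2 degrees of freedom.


Step 1: Rank x and y separately (midranks; no ties here).
rank(x): 15->7, 8->4, 16->8, 1->1, 13->5, 18->10, 7->3, 14->6, 2->2, 17->9
rank(y): 5->5, 3->3, 4->4, 1->1, 7->7, 10->10, 8->8, 6->6, 2->2, 9->9
Step 2: d_i = R_x(i) - R_y(i); compute d_i^2.
  (7-5)^2=4, (4-3)^2=1, (8-4)^2=16, (1-1)^2=0, (5-7)^2=4, (10-10)^2=0, (3-8)^2=25, (6-6)^2=0, (2-2)^2=0, (9-9)^2=0
sum(d^2) = 50.
Step 3: rho = 1 - 6*50 / (10*(10^2 - 1)) = 1 - 300/990 = 0.696970.
Step 4: Under H0, t = rho * sqrt((n-2)/(1-rho^2)) = 2.7490 ~ t(8).
Step 5: Two-sided p-value from the t-distribution with 8 df = 0.025097.
Step 6: alpha = 0.1. reject H0.

rho = 0.6970, p = 0.025097, reject H0 at alpha = 0.1.


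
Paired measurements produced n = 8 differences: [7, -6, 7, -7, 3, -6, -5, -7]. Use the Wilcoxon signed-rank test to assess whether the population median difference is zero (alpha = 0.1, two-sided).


Step 1: Drop any zero differences (none here) and take |d_i|.
|d| = [7, 6, 7, 7, 3, 6, 5, 7]
Step 2: Midrank |d_i| (ties get averaged ranks).
ranks: |7|->6.5, |6|->3.5, |7|->6.5, |7|->6.5, |3|->1, |6|->3.5, |5|->2, |7|->6.5
Step 3: Attach original signs; sum ranks with positive sign and with negative sign.
W+ = 6.5 + 6.5 + 1 = 14
W- = 3.5 + 6.5 + 3.5 + 2 + 6.5 = 22
(Check: W+ + W- = 36 should equal n(n+1)/2 = 36.)
Step 4: Test statistic W = min(W+, W-) = 14.
Step 5: Ties in |d|, so use the tie-corrected normal approximation.
        E[W] = n(n+1)/4 = 8*9/4 = 18.
        Tie groups: |d|=6 (t=2), |d|=7 (t=4); sum(t^3 - t) = 66.
        Var[W] = n(n+1)(2n+1)/24 - sum(t^3-t)/48 = 1224/24 - 66/48 = 49.625.
        z = (W - E[W]) / sqrt(Var[W]) = (14 - 18) / 7.0445 = -0.5678.
        Two-sided p = 2*Phi(z) = 0.570158.
Step 6: alpha = 0.1. fail to reject H0.

W+ = 14, W- = 22, W = min = 14, p = 0.570158, fail to reject H0.


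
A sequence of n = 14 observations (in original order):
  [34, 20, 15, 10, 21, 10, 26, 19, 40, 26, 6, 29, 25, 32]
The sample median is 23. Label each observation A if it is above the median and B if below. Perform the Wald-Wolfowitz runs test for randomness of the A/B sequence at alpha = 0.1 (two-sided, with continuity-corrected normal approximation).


Step 1: Compute median = 23; label A = above, B = below.
Labels in order: ABBBBBABAABAAA  (n_A = 7, n_B = 7)
Step 2: Count runs R = 7.
Step 3: Under H0 (random ordering), E[R] = 2*n_A*n_B/(n_A+n_B) + 1 = 2*7*7/14 + 1 = 8.0000.
        Var[R] = 2*n_A*n_B*(2*n_A*n_B - n_A - n_B) / ((n_A+n_B)^2 * (n_A+n_B-1)) = 8232/2548 = 3.2308.
        SD[R] = 1.7974.
Step 4: Continuity-corrected z = (R + 0.5 - E[R]) / SD[R] = (7 + 0.5 - 8.0000) / 1.7974 = -0.2782.
Step 5: Two-sided p-value via normal approximation = 2*(1 - Phi(|z|)) = 0.780879.
Step 6: alpha = 0.1. fail to reject H0.

R = 7, z = -0.2782, p = 0.780879, fail to reject H0.


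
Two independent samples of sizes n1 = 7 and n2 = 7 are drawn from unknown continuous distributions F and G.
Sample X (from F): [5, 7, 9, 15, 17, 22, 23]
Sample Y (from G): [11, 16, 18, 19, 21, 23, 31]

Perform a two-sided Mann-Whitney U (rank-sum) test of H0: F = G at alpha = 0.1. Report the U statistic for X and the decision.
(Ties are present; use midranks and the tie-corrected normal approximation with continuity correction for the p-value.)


Step 1: Combine and sort all 14 observations; assign midranks.
sorted (value, group): (5,X), (7,X), (9,X), (11,Y), (15,X), (16,Y), (17,X), (18,Y), (19,Y), (21,Y), (22,X), (23,X), (23,Y), (31,Y)
ranks: 5->1, 7->2, 9->3, 11->4, 15->5, 16->6, 17->7, 18->8, 19->9, 21->10, 22->11, 23->12.5, 23->12.5, 31->14
Step 2: Rank sum for X: R1 = 1 + 2 + 3 + 5 + 7 + 11 + 12.5 = 41.5.
Step 3: U_X = R1 - n1(n1+1)/2 = 41.5 - 7*8/2 = 41.5 - 28 = 13.5.
       U_Y = n1*n2 - U_X = 49 - 13.5 = 35.5.
Step 4: Ties are present, so use the tie-corrected normal approximation (with continuity correction) for the p-value.
Step 5: p-value = 0.179234; compare to alpha = 0.1. fail to reject H0.

U_X = 13.5, p = 0.179234, fail to reject H0 at alpha = 0.1.


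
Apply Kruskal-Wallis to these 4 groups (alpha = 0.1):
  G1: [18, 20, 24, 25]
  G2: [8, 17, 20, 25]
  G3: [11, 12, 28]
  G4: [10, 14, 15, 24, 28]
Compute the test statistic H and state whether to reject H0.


Step 1: Combine all N = 16 observations and assign midranks.
sorted (value, group, rank): (8,G2,1), (10,G4,2), (11,G3,3), (12,G3,4), (14,G4,5), (15,G4,6), (17,G2,7), (18,G1,8), (20,G1,9.5), (20,G2,9.5), (24,G1,11.5), (24,G4,11.5), (25,G1,13.5), (25,G2,13.5), (28,G3,15.5), (28,G4,15.5)
Step 2: Sum ranks within each group.
R_1 = 42.5 (n_1 = 4)
R_2 = 31 (n_2 = 4)
R_3 = 22.5 (n_3 = 3)
R_4 = 40 (n_4 = 5)
Step 3: H = 12/(N(N+1)) * sum(R_i^2/n_i) - 3(N+1)
     = 12/(16*17) * (42.5^2/4 + 31^2/4 + 22.5^2/3 + 40^2/5) - 3*17
     = 0.044118 * 1180.56 - 51
     = 1.083640.
Step 4: Ties present; correction factor C = 1 - 24/(16^3 - 16) = 0.994118. Corrected H = 1.083640 / 0.994118 = 1.090052.
Step 5: Under H0, H ~ chi^2(3); p-value = 0.779476.
Step 6: alpha = 0.1. fail to reject H0.

H = 1.0901, df = 3, p = 0.779476, fail to reject H0.


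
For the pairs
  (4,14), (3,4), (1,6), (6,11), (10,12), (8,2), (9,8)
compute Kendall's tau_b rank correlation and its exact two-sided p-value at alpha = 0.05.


Step 1: Enumerate the 21 unordered pairs (i,j) with i<j and classify each by sign(x_j-x_i) * sign(y_j-y_i).
  (1,2):dx=-1,dy=-10->C; (1,3):dx=-3,dy=-8->C; (1,4):dx=+2,dy=-3->D; (1,5):dx=+6,dy=-2->D
  (1,6):dx=+4,dy=-12->D; (1,7):dx=+5,dy=-6->D; (2,3):dx=-2,dy=+2->D; (2,4):dx=+3,dy=+7->C
  (2,5):dx=+7,dy=+8->C; (2,6):dx=+5,dy=-2->D; (2,7):dx=+6,dy=+4->C; (3,4):dx=+5,dy=+5->C
  (3,5):dx=+9,dy=+6->C; (3,6):dx=+7,dy=-4->D; (3,7):dx=+8,dy=+2->C; (4,5):dx=+4,dy=+1->C
  (4,6):dx=+2,dy=-9->D; (4,7):dx=+3,dy=-3->D; (5,6):dx=-2,dy=-10->C; (5,7):dx=-1,dy=-4->C
  (6,7):dx=+1,dy=+6->C
Step 2: C = 12, D = 9, total pairs = 21.
Step 3: tau = (C - D)/(n(n-1)/2) = (12 - 9)/21 = 0.142857.
Step 4: Exact two-sided p-value (enumerate n! = 5040 permutations of y under H0): p = 0.772619.
Step 5: alpha = 0.05. fail to reject H0.

tau_b = 0.1429 (C=12, D=9), p = 0.772619, fail to reject H0.


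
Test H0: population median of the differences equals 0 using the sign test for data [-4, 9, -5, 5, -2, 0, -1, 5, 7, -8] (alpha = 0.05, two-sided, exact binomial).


Step 1: Discard zero differences. Original n = 10; n_eff = number of nonzero differences = 9.
Nonzero differences (with sign): -4, +9, -5, +5, -2, -1, +5, +7, -8
Step 2: Count signs: positive = 4, negative = 5.
Step 3: Under H0: P(positive) = 0.5, so the number of positives S ~ Bin(9, 0.5).
Step 4: Two-sided exact p-value = sum of Bin(9,0.5) probabilities at or below the observed probability = 1.000000.
Step 5: alpha = 0.05. fail to reject H0.

n_eff = 9, pos = 4, neg = 5, p = 1.000000, fail to reject H0.


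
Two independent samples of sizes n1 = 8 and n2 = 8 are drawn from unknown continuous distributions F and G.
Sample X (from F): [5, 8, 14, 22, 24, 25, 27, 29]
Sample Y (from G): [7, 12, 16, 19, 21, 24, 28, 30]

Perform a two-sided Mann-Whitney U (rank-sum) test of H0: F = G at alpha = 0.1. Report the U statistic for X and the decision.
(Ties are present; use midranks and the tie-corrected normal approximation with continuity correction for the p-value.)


Step 1: Combine and sort all 16 observations; assign midranks.
sorted (value, group): (5,X), (7,Y), (8,X), (12,Y), (14,X), (16,Y), (19,Y), (21,Y), (22,X), (24,X), (24,Y), (25,X), (27,X), (28,Y), (29,X), (30,Y)
ranks: 5->1, 7->2, 8->3, 12->4, 14->5, 16->6, 19->7, 21->8, 22->9, 24->10.5, 24->10.5, 25->12, 27->13, 28->14, 29->15, 30->16
Step 2: Rank sum for X: R1 = 1 + 3 + 5 + 9 + 10.5 + 12 + 13 + 15 = 68.5.
Step 3: U_X = R1 - n1(n1+1)/2 = 68.5 - 8*9/2 = 68.5 - 36 = 32.5.
       U_Y = n1*n2 - U_X = 64 - 32.5 = 31.5.
Step 4: Ties are present, so use the tie-corrected normal approximation (with continuity correction) for the p-value.
Step 5: p-value = 1.000000; compare to alpha = 0.1. fail to reject H0.

U_X = 32.5, p = 1.000000, fail to reject H0 at alpha = 0.1.
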